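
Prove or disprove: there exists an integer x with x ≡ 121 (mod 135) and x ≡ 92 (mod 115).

There is no such integer.

Both moduli are multiples of 5 = gcd(135, 115), so any solution would satisfy x ≡ 121 and x ≡ 92 modulo 5 simultaneously.
But 121 mod 5 = 1 while 92 mod 5 = 2, a contradiction.
Hence the system has no solution.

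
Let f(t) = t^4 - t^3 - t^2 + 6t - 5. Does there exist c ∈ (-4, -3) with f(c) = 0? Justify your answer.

The endpoint values f(-4) = 275 and f(-3) = 76 are both positive. Claim: f(t) > 0 for every t in (-4, -3).
Substitute t = -3 − u, where 0 < u < 1 on the interval. Expanding, f(-3 − u) = u^4 + 13u^3 + 62u^2 + 123u + 76.
All 5 nonzero coefficients of this polynomial in u are positive; hence for u > 0 the value is a sum of positive terms (the constant 76 among them).
Therefore f(t) > 0 throughout (-4, -3), and f has no zero there.

No.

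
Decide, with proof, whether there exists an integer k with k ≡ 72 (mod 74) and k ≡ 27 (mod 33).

k = 1182

The moduli 74 and 33 are coprime, so by the Chinese Remainder Theorem a unique solution modulo 2442 exists.
Write k = 72 + 74t and require 72 + 74t ≡ 27 (mod 33), i.e. 74t ≡ 21 (mod 33).
74 ≡ 8 (mod 33), so this reads 8t ≡ 21 (mod 33). Since 8·29 = 232 = 7·33 + 1, the inverse of 8 mod 33 is 29.
Multiplying by 29: t ≡ 29·21 = 609 ≡ 15 (mod 33).
With t = 15: k = 72 + 74·15 = 1182.
Verify: 1182 = 15·74 + 72 and 1182 = 35·33 + 27. ✓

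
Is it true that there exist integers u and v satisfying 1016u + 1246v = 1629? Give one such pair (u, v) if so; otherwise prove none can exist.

gcd(1016, 1246) = 2, so every integer of the form 1016u + 1246v is a multiple of 2.
But 1629 is not a multiple of 2 (it leaves remainder 1).
So the equation is unsolvable over ℤ.

No such integers exist.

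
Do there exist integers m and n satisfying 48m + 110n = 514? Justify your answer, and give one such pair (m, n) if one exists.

m = 13, n = -1

Since gcd(48, 110) = 2 and 514 = 2·257, Bézout's identity guarantees a solution.
Dividing through by 2 reduces the equation to 24m + 55n = 257.
Euclidean algorithm: 55 = 2·24 + 7, 24 = 3·7 + 3, 7 = 2·3 + 1, 3 = 3·1 + 0.
Unwinding: 1 = 7 − 2·3 = 7 − 2·(24 − 3·7) = −2·24 + 7·7 = −2·24 + 7·(55 − 2·24) = 7·55 − 16·24, i.e. 24·(-16) + 55·7 = 1.
Multiplying through by 257: m = (-16)·257 = -4112, n = 7·257 = 1799 is a solution.
Shifting by a multiple of (55, −24) keeps it a solution: m = -4112 + 75·55 = 13, n = 1799 − 75·24 = -1.
Indeed 48·13 + 110·(-1) = 624 − 110 = 514.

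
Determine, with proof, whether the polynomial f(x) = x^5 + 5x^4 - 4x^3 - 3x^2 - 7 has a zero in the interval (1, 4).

Such a root exists.

f(1) = -8 and f(4) = 1993, which have opposite signs.
Since f is a polynomial it is continuous on [1, 4].
By the Intermediate Value Theorem, f takes the value 0 somewhere in the open interval.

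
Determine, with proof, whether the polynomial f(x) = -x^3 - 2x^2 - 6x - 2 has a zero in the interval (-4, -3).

f has no root in that interval.

f(-4) = 54 and f(-3) = 25, both positive.
f'(x) = -3x^2 - 4x - 6 has discriminant (-4)² − 4·(-3)·(-6) = -56 < 0, so f' has no real roots and is negative for every real x.
Hence f is strictly decreasing on ℝ, and in particular on [-4, -3]. A strictly monotone function with same-sign endpoint values stays positive on the whole interval, so f has no zero in (-4, -3).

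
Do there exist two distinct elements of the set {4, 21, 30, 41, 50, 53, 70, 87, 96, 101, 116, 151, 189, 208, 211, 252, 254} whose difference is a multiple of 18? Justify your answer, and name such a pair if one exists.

Two integers differ by a multiple of 18 exactly when they have the same residue mod 18. The residues are 4↦4, 21↦3, 30↦12, 41↦5, 50↦14, 53↦17, 70↦16, 87↦15, 96↦6, 101↦11, 116↦8, 151↦7, 189↦9, 208↦10, 211↦13, 252↦0, 254↦2.
All 17 residues are distinct, so no two elements differ by a multiple of 18.

No such pair exists.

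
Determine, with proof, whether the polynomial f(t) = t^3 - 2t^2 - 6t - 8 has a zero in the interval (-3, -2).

The endpoint values f(-3) = -35 and f(-2) = -12 are both negative. Claim: f(t) < 0 for every t in (-3, -2).
Substitute t = -2 − u, where 0 < u < 1 on the interval. Expanding, f(-2 − u) = -u^3 - 8u^2 - 14u - 12.
The nonzero coefficients here are all negative, so for u > 0 every term is negative (or zero), and the constant term -12 is strictly negative.
So f is strictly negative on (-3, -2); no root exists in the interval.

f has no root in that interval.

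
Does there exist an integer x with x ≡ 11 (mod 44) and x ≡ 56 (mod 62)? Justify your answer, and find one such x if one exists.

No, no such integer exists.

Both moduli are multiples of 2 = gcd(44, 62), so any solution would satisfy x ≡ 11 and x ≡ 56 modulo 2 simultaneously.
However 11 ≡ 1 and 56 ≡ 0 (mod 2), and 1 ≠ 0.
Hence the system has no solution.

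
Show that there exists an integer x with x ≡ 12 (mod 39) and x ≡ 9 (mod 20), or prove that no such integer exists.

x = 129

Since 39 and 20 share no common factor, CRT says the pair of congruences has a solution (unique mod 780).
Any solution of the first congruence is x = 12 + 39t; substituting into the second, 39t ≡ 9 − 12 ≡ 17 (mod 20).
39 ≡ 19 (mod 20), so this reads 19t ≡ 17 (mod 20). Invert 19 mod 20 by the Euclidean algorithm: 20 = 1·19 + 1, 19 = 19·1 + 0; back-substituting, 1 = 20 − 1·19. Hence 19·(-1) ≡ 1, so 19⁻¹ ≡ -1 ≡ 19 (mod 20).
Therefore t ≡ 19·17 = 323 ≡ 3 (mod 20).
With t = 3: x = 12 + 39·3 = 129.
Indeed 129 ≡ 12 (mod 39) and 129 ≡ 9 (mod 20).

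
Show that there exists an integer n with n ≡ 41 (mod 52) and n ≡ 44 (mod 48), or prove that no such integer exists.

There is no such integer.

Both moduli are multiples of 4 = gcd(52, 48), so any solution would satisfy n ≡ 41 and n ≡ 44 modulo 4 simultaneously.
However 41 ≡ 1 and 44 ≡ 0 (mod 4), and 1 ≠ 0.
Hence the system has no solution.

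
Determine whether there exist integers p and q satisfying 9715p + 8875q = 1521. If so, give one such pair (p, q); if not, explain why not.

Both 9715 and 8875 are divisible by gcd(9715, 8875) = 5, hence so is any combination 9715p + 8875q.
However 1521 leaves remainder 1 on division by 5.
Therefore 9715p + 8875q = 1521 has no solution in integers.

No, no such integers exist.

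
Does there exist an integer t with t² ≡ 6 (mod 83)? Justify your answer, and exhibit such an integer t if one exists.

Apply Euler's criterion with the prime 83: 6 is a quadratic residue iff 6^41 ≡ 1 (mod 83), and a non-residue iff it is ≡ −1.
Repeated squaring mod 83: 6^2 = 36 ≡ 36; 6^4 ≡ 36² = 1296 ≡ 51; 6^8 ≡ 51² = 2601 ≡ 28; 6^16 ≡ 28² = 784 ≡ 37; 6^32 ≡ 37² = 1369 ≡ 41.
Since 41 = 32 + 8 + 1, 6^41 ≡ 41 · 28 · 6; multiplying out mod 83: 41·28 = 1148 ≡ 69, then 69·6 = 414 ≡ 82. Thus 6^41 ≡ 82 ≡ −1 (mod 83).
By Euler's criterion 6 is a quadratic non-residue mod 83: no t satisfies t² ≡ 6 (mod 83).

There is no such integer.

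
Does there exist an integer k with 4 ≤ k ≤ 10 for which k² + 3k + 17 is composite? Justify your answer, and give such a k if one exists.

k = 8

At k = 8: 8² + 3·8 + 17 = 105 = 3·35, which is composite.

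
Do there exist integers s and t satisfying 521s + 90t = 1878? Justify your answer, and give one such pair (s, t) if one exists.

Since gcd(521, 90) = 1, every integer is an integer combination of 521 and 90.
Dividing repeatedly: 521 = 5·90 + 71, 90 = 1·71 + 19, 71 = 3·19 + 14, 19 = 1·14 + 5, 14 = 2·5 + 4, 5 = 1·4 + 1, 4 = 4·1 + 0.
Unwinding: 1 = 5 − 1·4 = 5 − (14 − 2·5) = −14 + 3·5 = −14 + 3·(19 − 1·14) = 3·19 − 4·14 = 3·19 − 4·(71 − 3·19) = −4·71 + 15·19 = −4·71 + 15·(90 − 1·71) = 15·90 − 19·71 = 15·90 − 19·(521 − 5·90) = −19·521 + 110·90, i.e. 521·(-19) + 90·110 = 1.
Multiplying through by 1878: s = (-19)·1878 = -35682, t = 110·1878 = 206580 is a solution.
The general solution is s = -35682 + 90k, t = 206580 − 521k; taking k = 397 gives the smaller pair s = 48, t = -257.
Indeed 521·48 + 90·(-257) = 25008 − 23130 = 1878.

s = 48, t = -257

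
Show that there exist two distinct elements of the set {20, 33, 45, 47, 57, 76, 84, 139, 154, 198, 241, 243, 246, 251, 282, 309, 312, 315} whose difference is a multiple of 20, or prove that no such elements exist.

Reduce each element modulo 20: 20↦0, 33↦13, 45↦5, 47↦7, 57↦17, 76↦16, 84↦4, 139↦19, 154↦14, 198↦18, 241↦1, 243↦3, 246↦6, 251↦11, 282↦2, 309↦9, 312↦12, 315↦15.
No residue repeats among the 18 elements, so no pair has difference ≡ 0 (mod 20).

No, no such pair exists.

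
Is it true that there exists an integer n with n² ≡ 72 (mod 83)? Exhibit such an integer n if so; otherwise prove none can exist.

No such integer exists.

83 is prime, so by Euler's criterion 72 is a square mod 83 iff 72^((83−1)/2) = 72^41 ≡ 1 (mod 83).
Repeated squaring mod 83: 72^2 = 5184 ≡ 38; 72^4 ≡ 38² = 1444 ≡ 33; 72^8 ≡ 33² = 1089 ≡ 10; 72^16 ≡ 10² = 100 ≡ 17; 72^32 ≡ 17² = 289 ≡ 40.
Since 41 = 32 + 8 + 1, 72^41 ≡ 40 · 10 · 72; multiplying out mod 83: 40·10 = 400 ≡ 68, then 68·72 = 4896 ≡ 82. Thus 72^41 ≡ 82 ≡ −1 (mod 83).
The value −1 means 72 is a non-residue modulo 83, so n² ≡ 72 (mod 83) is impossible.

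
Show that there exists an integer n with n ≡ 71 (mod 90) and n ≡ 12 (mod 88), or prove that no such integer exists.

No, no such integer exists.

Both moduli are multiples of 2 = gcd(90, 88), so any solution would satisfy n ≡ 71 and n ≡ 12 modulo 2 simultaneously.
But 71 mod 2 = 1 while 12 mod 2 = 0, a contradiction.
Therefore no such n exists.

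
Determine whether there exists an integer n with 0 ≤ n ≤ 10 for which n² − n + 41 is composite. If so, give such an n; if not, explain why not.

No, no such integer n in that range exists.

The values for n = 0, 1, …, 10 are 41, 41, 43, 47, 53, 61, 71, 83, 97, 113, 131, and each of these is prime.
So no value in the range makes the expression composite.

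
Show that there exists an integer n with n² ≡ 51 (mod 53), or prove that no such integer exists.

Apply Euler's criterion with the prime 53: 51 is a quadratic residue iff 51^26 ≡ 1 (mod 53), and a non-residue iff it is ≡ −1.
Repeated squaring mod 53: 51^2 = 2601 ≡ 4; 51^4 ≡ 4² = 16 ≡ 16; 51^8 ≡ 16² = 256 ≡ 44; 51^16 ≡ 44² = 1936 ≡ 28.
Since 26 = 16 + 8 + 2, 51^26 ≡ 28 · 44 · 4; multiplying out mod 53: 28·44 = 1232 ≡ 13, then 13·4 = 52 ≡ 52. Thus 51^26 ≡ 52 ≡ −1 (mod 53).
By Euler's criterion 51 is a quadratic non-residue mod 53: no n satisfies n² ≡ 51 (mod 53).

There is no such integer.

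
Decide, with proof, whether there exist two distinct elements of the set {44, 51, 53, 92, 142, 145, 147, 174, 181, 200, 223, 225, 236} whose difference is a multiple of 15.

Reduce each element modulo 15: 44↦14, 51↦6, 53↦8, 92↦2, 142↦7, 145↦10, 147↦12, 174↦9, 181↦1, 200↦5, 223↦13, 225↦0, 236↦11.
All 13 residues are distinct, so no two elements differ by a multiple of 15.

No, no such pair exists.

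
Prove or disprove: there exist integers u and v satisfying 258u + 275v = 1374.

u = 178, v = -162

Since gcd(258, 275) = 1, every integer is an integer combination of 258 and 275.
Run the Euclidean algorithm on 275 and 258: 275 = 1·258 + 17, 258 = 15·17 + 3, 17 = 5·3 + 2, 3 = 1·2 + 1, 2 = 2·1 + 0.
Unwinding: 1 = 3 − 1·2 = 3 − (17 − 5·3) = −17 + 6·3 = −17 + 6·(258 − 15·17) = 6·258 − 91·17 = 6·258 − 91·(275 − 1·258) = −91·275 + 97·258, i.e. 258·97 + 275·(-91) = 1.
Multiplying through by 1374: u = 97·1374 = 133278, v = (-91)·1374 = -125034 is a solution.
Shifting by a multiple of (275, −258) keeps it a solution: u = 133278 − 484·275 = 178, v = -125034 + 484·258 = -162.
Check: 258·178 + 275·(-162) = 45924 − 44550 = 1374. ✓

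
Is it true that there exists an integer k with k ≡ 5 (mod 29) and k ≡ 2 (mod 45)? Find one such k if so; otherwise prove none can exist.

k = 92

gcd(29, 45) = 1, so the Chinese Remainder Theorem guarantees exactly one residue class mod 1305 satisfying both.
Write k = 5 + 29t and require 5 + 29t ≡ 2 (mod 45), i.e. 29t ≡ 42 (mod 45).
Note 29·14 = 406 ≡ 1 (mod 45) (as 406 − 1 = 9·45), so 29⁻¹ ≡ 14.
Multiplying by 14: t ≡ 14·42 = 588 ≡ 3 (mod 45).
Taking t = 3 gives k = 5 + 29·3 = 92.
Indeed 92 ≡ 5 (mod 29) and 92 ≡ 2 (mod 45).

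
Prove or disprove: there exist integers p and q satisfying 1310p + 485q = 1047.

There are no such integers.

Any value of 1310p + 485q is a multiple of gcd(1310, 485) = 5.
But 1047 is not a multiple of 5 (it leaves remainder 2).
Therefore 1310p + 485q = 1047 has no solution in integers.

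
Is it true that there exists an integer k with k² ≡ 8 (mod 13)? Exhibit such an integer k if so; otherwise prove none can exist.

There is no such integer.

Squares mod 13 repeat after k = 6 (as (−k)² = k²); for k = 0..6 they are 0, 1, 4, 9, 3, 12, 10.
So the quadratic residues mod 13 are {0, 1, 3, 4, 9, 10, 12}, and 8 is not among them.
Therefore k² ≡ 8 (mod 13) has no solution.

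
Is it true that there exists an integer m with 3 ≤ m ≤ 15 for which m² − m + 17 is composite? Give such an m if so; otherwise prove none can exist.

The values for m = 3, 4, …, 15 are 23, 29, 37, 47, 59, 73, 89, 107, 127, 149, 173, 199, 227, and each of these is prime.
So no value in the range makes the expression composite.

No, no such integer m in that range exists.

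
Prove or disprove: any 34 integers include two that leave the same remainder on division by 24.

Yes, this is always true.

Each integer lies in one of the 24 residue classes modulo 24.
With 34 integers and only 24 classes, the pigeonhole principle forces two of them, say a and b, into the same class.
So a and b have equal remainders mod 24, which is exactly what was to be shown.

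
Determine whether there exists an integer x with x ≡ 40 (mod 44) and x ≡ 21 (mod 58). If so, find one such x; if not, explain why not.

Both moduli are multiples of 2 = gcd(44, 58), so any solution would satisfy x ≡ 40 and x ≡ 21 modulo 2 simultaneously.
But 40 mod 2 = 0 while 21 mod 2 = 1, a contradiction.
So no integer satisfies both congruences.

There is no such integer.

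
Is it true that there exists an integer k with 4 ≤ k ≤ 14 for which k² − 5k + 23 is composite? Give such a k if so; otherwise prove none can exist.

No such integer k in that range exists.

The values for k = 4, 5, …, 14 are 19, 23, 29, 37, 47, 59, 73, 89, 107, 127, 149, and each of these is prime.
So no value in the range makes the expression composite.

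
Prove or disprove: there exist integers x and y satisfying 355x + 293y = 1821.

x = 53, y = -58

Since gcd(355, 293) = 1, every integer is an integer combination of 355 and 293.
Dividing repeatedly: 355 = 1·293 + 62, 293 = 4·62 + 45, 62 = 1·45 + 17, 45 = 2·17 + 11, 17 = 1·11 + 6, 11 = 1·6 + 5, 6 = 1·5 + 1, 5 = 5·1 + 0.
Unwinding: 1 = 6 − 1·5 = 6 − (11 − 1·6) = −11 + 2·6 = −11 + 2·(17 − 1·11) = 2·17 − 3·11 = 2·17 − 3·(45 − 2·17) = −3·45 + 8·17 = −3·45 + 8·(62 − 1·45) = 8·62 − 11·45 = 8·62 − 11·(293 − 4·62) = −11·293 + 52·62 = −11·293 + 52·(355 − 1·293) = 52·355 − 63·293, i.e. 355·52 + 293·(-63) = 1.
Multiplying through by 1821: x = 52·1821 = 94692, y = (-63)·1821 = -114723 is a solution.
The general solution is x = 94692 + 293k, y = -114723 − 355k; taking k = -323 gives the smaller pair x = 53, y = -58.
Check: 355·53 + 293·(-58) = 18815 − 16994 = 1821. ✓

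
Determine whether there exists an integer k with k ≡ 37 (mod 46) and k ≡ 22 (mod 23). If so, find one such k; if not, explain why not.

gcd(46, 23) = 23. If k ≡ 37 (mod 46) and k ≡ 22 (mod 23), then k ≡ 37 (mod 23) and k ≡ 22 (mod 23).
These are incompatible: 37 − 22 = 15 is not divisible by 23.
Hence the system has no solution.

There is no such integer.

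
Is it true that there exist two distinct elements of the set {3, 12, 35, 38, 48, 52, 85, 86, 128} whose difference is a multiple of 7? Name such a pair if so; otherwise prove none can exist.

Reduce each element mod 7: 3↦3, 12↦5, 35↦0, 38↦3, 48↦6, 52↦3, 85↦1, 86↦2, 128↦2. The residue 3 repeats (at 3 and 38), and 38 − 3 = 35 = 5·7.

The pair (3, 38) works.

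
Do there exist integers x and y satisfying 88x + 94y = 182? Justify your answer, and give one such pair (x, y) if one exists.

x = 1, y = 1

gcd(88, 94) = 2, and 2 divides 182, so integer solutions exist.
Dividing through by 2 reduces the equation to 44x + 47y = 91.
Dividing repeatedly: 47 = 1·44 + 3, 44 = 14·3 + 2, 3 = 1·2 + 1, 2 = 2·1 + 0.
Working back up the chain: 1 = 3 − 1·2 = 3 − (44 − 14·3) = −44 + 15·3 = −44 + 15·(47 − 1·44) = 15·47 − 16·44. So 44·(-16) + 47·15 = 1.
Times 91: 44·(-1456) + 47·1365 = 91, so (-1456, 1365) solves it.
The general solution is x = -1456 + 47k, y = 1365 − 44k; taking k = 31 gives the smaller pair x = 1, y = 1.
Indeed 88·1 + 94·1 = 88 + 94 = 182.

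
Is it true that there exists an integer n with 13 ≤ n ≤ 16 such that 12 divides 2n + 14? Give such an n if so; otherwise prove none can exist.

No, no such integer n in that range exists.

At n = 13, 2·13 + 14 = 40 ≡ 4 (mod 12), and each step in n adds 2, giving residues 4, 6, 8, 10 for n = 13, 14, 15, 16.
Since 0 is absent from this list, 12 ∤ 2n + 14 for every n with 13 ≤ n ≤ 16.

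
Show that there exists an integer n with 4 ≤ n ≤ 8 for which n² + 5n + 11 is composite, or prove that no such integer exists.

n = 8

At n = 8: 8² + 5·8 + 11 = 115 = 5·23, which is composite.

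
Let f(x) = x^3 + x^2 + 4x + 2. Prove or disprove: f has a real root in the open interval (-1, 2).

Such a root exists.

f(-1) = -2 and f(2) = 22, which have opposite signs.
As a polynomial, f is continuous on every closed interval.
By the Intermediate Value Theorem f must vanish at some point of (-1, 2).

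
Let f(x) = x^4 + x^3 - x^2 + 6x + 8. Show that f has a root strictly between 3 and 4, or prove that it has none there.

No such root exists.

f(3) = 125 and f(4) = 336, both positive, so a sign-change argument is unavailable; we show f keeps this sign on the whole interval.
Shift to the endpoint 3: with x = 3 + u (0 < u < 1), one computes f(3 + u) = u^4 + 13u^3 + 62u^2 + 135u + 125.
The nonzero coefficients here are all positive, so for u > 0 every term is positive (or zero), and the constant term 125 is strictly positive.
Therefore f(x) > 0 throughout (3, 4), and f has no zero there.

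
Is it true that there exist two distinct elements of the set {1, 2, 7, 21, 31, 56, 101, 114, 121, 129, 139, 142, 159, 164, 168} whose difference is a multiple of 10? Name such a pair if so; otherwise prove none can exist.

1 mod 10 = 1 and 21 mod 10 = 1, so 21 − 1 = 20 = 2·10.

Yes: 1 and 21.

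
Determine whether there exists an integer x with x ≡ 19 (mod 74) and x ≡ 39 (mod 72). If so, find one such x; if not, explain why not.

gcd(74, 72) = 2. A simultaneous solution exists iff 19 ≡ 39 (mod 2); here 19 mod 2 = 1 = 39 mod 2, so it does.
Write x = 19 + 74t. Then 74t ≡ 39 − 19 ≡ 20 (mod 72); dividing through by 2 gives 37t ≡ 10 (mod 36).
37 ≡ 1 (mod 36), so this reads 1t ≡ 10 (mod 36). So t ≡ 10 (mod 36).
Then x = 19 + 74·10 = 759.
Check: 759 mod 74 = 19, 759 mod 72 = 39. ✓

x = 759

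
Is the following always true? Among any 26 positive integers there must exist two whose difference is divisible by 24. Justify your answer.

There are exactly 24 possible remainders on division by 24.
Placing 26 integers into 24 classes, some class receives at least two — say a and b.
Their difference a − b is then a multiple of 24.

Yes, this is always true.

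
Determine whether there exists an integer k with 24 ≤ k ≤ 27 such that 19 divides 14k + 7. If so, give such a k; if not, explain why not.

There is no such integer k in that range.

For k = 24, 25, 26, 27 the values of 14k + 7 modulo 19 are 1, 15, 10, 5 respectively.
None is 0, so 19 never divides 14k + 7 on this range.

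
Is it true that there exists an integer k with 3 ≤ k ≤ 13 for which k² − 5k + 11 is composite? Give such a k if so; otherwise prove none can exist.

At k = 11: 11² − 5·11 + 11 = 77 = 7·11, which is composite.

k = 11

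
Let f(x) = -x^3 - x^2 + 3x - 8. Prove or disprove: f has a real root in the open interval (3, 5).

f(3) = -35 and f(5) = -143, both negative, so a sign-change argument is unavailable; we show f keeps this sign on the whole interval.
Shift to the endpoint 3: with x = 3 + u (0 < u < 2), one computes f(3 + u) = -u^3 - 10u^2 - 30u - 35.
All 4 nonzero coefficients of this polynomial in u are negative; hence for u > 0 the value is a sum of negative terms (the constant -35 among them).
Therefore f(x) < 0 throughout (3, 5), and f has no zero there.

f has no root in that interval.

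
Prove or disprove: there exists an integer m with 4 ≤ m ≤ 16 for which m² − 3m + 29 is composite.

m = 11

At m = 11: 11² − 3·11 + 29 = 117 = 3·39, which is composite.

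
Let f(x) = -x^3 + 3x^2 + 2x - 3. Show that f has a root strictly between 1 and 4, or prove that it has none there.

Yes, f has a root in the interval.

f(1) = 1 and f(4) = -11, which have opposite signs.
Since f is a polynomial it is continuous on [1, 4].
By the Intermediate Value Theorem f must vanish at some point of (1, 4).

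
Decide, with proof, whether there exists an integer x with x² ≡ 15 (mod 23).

Apply Euler's criterion with the prime 23: 15 is a quadratic residue iff 15^11 ≡ 1 (mod 23), and a non-residue iff it is ≡ −1.
Repeated squaring mod 23: 15^2 = 225 ≡ 18; 15^4 ≡ 18² = 324 ≡ 2; 15^8 ≡ 2² = 4 ≡ 4.
Since 11 = 8 + 2 + 1, 15^11 ≡ 4 · 18 · 15; multiplying out mod 23: 4·18 = 72 ≡ 3, then 3·15 = 45 ≡ 22. Thus 15^11 ≡ 22 ≡ −1 (mod 23).
The value −1 means 15 is a non-residue modulo 23, so x² ≡ 15 (mod 23) is impossible.

No such integer exists.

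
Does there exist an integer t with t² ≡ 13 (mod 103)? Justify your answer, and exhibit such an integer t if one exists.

t = 61

t = 61 works: 61² = 3721, and 3721 − 13 = 3708 = 36·103.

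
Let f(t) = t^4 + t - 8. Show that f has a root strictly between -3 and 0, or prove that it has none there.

f(-3) = 70 and f(0) = -8, which have opposite signs.
Since f is a polynomial it is continuous on [-3, 0].
By the Intermediate Value Theorem, f takes the value 0 somewhere in the open interval.

Such a root exists.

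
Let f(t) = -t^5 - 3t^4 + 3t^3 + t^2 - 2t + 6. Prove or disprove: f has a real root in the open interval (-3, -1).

f(-3) = -60 and f(-1) = 4, which have opposite signs.
f is continuous everywhere (it is a polynomial), in particular on [-3, -1].
By the Intermediate Value Theorem f must vanish at some point of (-3, -1).

Yes, f has a root in the interval.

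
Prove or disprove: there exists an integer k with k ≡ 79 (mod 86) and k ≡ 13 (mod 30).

k = 853

gcd(86, 30) = 2. A simultaneous solution exists iff 79 ≡ 13 (mod 2); here 79 mod 2 = 1 = 13 mod 2, so it does.
Put k = 79 + 86t, so we need 86t ≡ 24 (mod 30), equivalently (divide by 2) 43t ≡ 12 (mod 15).
43 ≡ 13 (mod 15), so this reads 13t ≡ 12 (mod 15). To invert 13 modulo 15: 15 = 1·13 + 2, 13 = 6·2 + 1, 2 = 2·1 + 0, and unwinding, 1 = 13 − 6·2 = 13 − 6·(15 − 1·13) = −6·15 + 7·13. Thus 13⁻¹ ≡ 7 (mod 15).
Multiplying by 7: t ≡ 7·12 = 84 ≡ 9 (mod 15).
Then k = 79 + 86·9 = 853.
Verify: 853 = 9·86 + 79 and 853 = 28·30 + 13. ✓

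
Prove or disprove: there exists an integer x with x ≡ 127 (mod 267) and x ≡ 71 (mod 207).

Both moduli are multiples of 3 = gcd(267, 207), so any solution would satisfy x ≡ 127 and x ≡ 71 modulo 3 simultaneously.
But 127 mod 3 = 1 while 71 mod 3 = 2, a contradiction.
Hence the system has no solution.

No such integer exists.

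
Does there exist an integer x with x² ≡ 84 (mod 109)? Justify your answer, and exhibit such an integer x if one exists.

x = 53

Take x = 53. Then 53² = 2809 = 25·109 + 84, so 53² ≡ 84 (mod 109).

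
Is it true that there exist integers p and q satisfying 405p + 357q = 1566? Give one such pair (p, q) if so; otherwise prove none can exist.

p = 107, q = -117

Since gcd(405, 357) = 3 and 1566 = 3·522, Bézout's identity guarantees a solution.
Dividing through by 3 reduces the equation to 135p + 119q = 522.
Run the Euclidean algorithm on 135 and 119: 135 = 1·119 + 16, 119 = 7·16 + 7, 16 = 2·7 + 2, 7 = 3·2 + 1, 2 = 2·1 + 0.
Unwinding: 1 = 7 − 3·2 = 7 − 3·(16 − 2·7) = −3·16 + 7·7 = −3·16 + 7·(119 − 7·16) = 7·119 − 52·16 = 7·119 − 52·(135 − 1·119) = −52·135 + 59·119, i.e. 135·(-52) + 119·59 = 1.
Multiplying through by 522: p = (-52)·522 = -27144, q = 59·522 = 30798 is a solution.
The general solution is p = -27144 + 119k, q = 30798 − 135k; taking k = 229 gives the smaller pair p = 107, q = -117.
Indeed 405·107 + 357·(-117) = 43335 − 41769 = 1566.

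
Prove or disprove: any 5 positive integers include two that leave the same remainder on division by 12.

Consider the 5 integers 5, 6, …, 9. They lie in distinct residue classes modulo 12, since 5 ≤ 12.
So no two of them leave the same remainder on division by 12; the claim fails for this set.

No; for instance {5, 6, 7, 8, 9} is a counterexample.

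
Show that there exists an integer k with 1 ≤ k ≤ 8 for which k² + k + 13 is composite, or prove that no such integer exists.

k = 8

At k = 8: 8² + 8 + 13 = 85 = 5·17, which is composite.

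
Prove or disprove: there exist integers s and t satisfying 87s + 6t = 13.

No, no such integers exist.

Any value of 87s + 6t is a multiple of gcd(87, 6) = 3.
But 13 = 3·4 + 1, so 3 ∤ 13.
Hence no integers s, t satisfy the equation.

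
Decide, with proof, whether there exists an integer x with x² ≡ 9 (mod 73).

x = 70

x = 70 works: 70² = 4900, and 4900 − 9 = 4891 = 67·73.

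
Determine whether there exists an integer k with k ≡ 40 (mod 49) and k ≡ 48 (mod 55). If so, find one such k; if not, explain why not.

k = 873

Since 49 and 55 share no common factor, CRT says the pair of congruences has a solution (unique mod 2695).
Any solution of the first congruence is k = 40 + 49t; substituting into the second, 49t ≡ 48 − 40 ≡ 8 (mod 55).
Since 49·9 = 441 = 8·55 + 1, the inverse of 49 mod 55 is 9.
Therefore t ≡ 9·8 = 72 ≡ 17 (mod 55).
Taking t = 17 gives k = 40 + 49·17 = 873.
Indeed 873 ≡ 40 (mod 49) and 873 ≡ 48 (mod 55).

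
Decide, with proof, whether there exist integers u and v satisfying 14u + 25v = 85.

u = 15, v = -5

Since gcd(14, 25) = 1, every integer is an integer combination of 14 and 25.
Dividing repeatedly: 25 = 1·14 + 11, 14 = 1·11 + 3, 11 = 3·3 + 2, 3 = 1·2 + 1, 2 = 2·1 + 0.
Working back up the chain: 1 = 3 − 1·2 = 3 − (11 − 3·3) = −11 + 4·3 = −11 + 4·(14 − 1·11) = 4·14 − 5·11 = 4·14 − 5·(25 − 1·14) = −5·25 + 9·14. So 14·9 + 25·(-5) = 1.
Times 85: 14·765 + 25·(-425) = 85, so (765, -425) solves it.
Shifting by a multiple of (25, −14) keeps it a solution: u = 765 − 30·25 = 15, v = -425 + 30·14 = -5.
Check: 14·15 + 25·(-5) = 210 − 125 = 85. ✓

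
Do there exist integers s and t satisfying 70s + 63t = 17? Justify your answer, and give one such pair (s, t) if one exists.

No such integers exist.

Any value of 70s + 63t is a multiple of gcd(70, 63) = 7.
But 17 = 7·2 + 3, so 7 ∤ 17.
Hence no integers s, t satisfy the equation.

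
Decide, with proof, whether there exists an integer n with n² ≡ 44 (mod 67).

There is no such integer.

67 is prime, so by Euler's criterion 44 is a square mod 67 iff 44^((67−1)/2) = 44^33 ≡ 1 (mod 67).
Squaring successively (mod 67): 44^2 = 1936 ≡ 60; 44^4 ≡ 60² = 3600 ≡ 49; 44^8 ≡ 49² = 2401 ≡ 56; 44^16 ≡ 56² = 3136 ≡ 54; 44^32 ≡ 54² = 2916 ≡ 35.
Since 33 = 32 + 1, 44^33 ≡ 35 · 44; multiplying out mod 67: 35·44 = 1540 ≡ 66. Thus 44^33 ≡ 66 ≡ −1 (mod 67).
By Euler's criterion 44 is a quadratic non-residue mod 67: no n satisfies n² ≡ 44 (mod 67).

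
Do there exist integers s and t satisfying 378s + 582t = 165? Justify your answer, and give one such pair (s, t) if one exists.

gcd(378, 582) = 6, so every integer of the form 378s + 582t is a multiple of 6.
However 165 leaves remainder 3 on division by 6.
Therefore 378s + 582t = 165 has no solution in integers.

There are no such integers.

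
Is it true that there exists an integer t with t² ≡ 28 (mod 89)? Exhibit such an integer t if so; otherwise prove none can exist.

There is no such integer.

89 is prime, so by Euler's criterion 28 is a square mod 89 iff 28^((89−1)/2) = 28^44 ≡ 1 (mod 89).
Squaring successively (mod 89): 28^2 = 784 ≡ 72; 28^4 ≡ 72² = 5184 ≡ 22; 28^8 ≡ 22² = 484 ≡ 39; 28^16 ≡ 39² = 1521 ≡ 8; 28^32 ≡ 8² = 64 ≡ 64.
Since 44 = 32 + 8 + 4, 28^44 ≡ 64 · 39 · 22; multiplying out mod 89: 64·39 = 2496 ≡ 4, then 4·22 = 88 ≡ 88. Thus 28^44 ≡ 88 ≡ −1 (mod 89).
The value −1 means 28 is a non-residue modulo 89, so t² ≡ 28 (mod 89) is impossible.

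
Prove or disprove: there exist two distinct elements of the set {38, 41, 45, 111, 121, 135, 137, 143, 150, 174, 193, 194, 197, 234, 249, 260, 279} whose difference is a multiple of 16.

38 and 150 are such a pair.

38 mod 16 = 6 and 150 mod 16 = 6, so 150 − 38 = 112 = 7·16.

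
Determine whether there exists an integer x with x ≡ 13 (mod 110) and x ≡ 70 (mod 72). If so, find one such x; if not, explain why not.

No such integer exists.

Both moduli are multiples of 2 = gcd(110, 72), so any solution would satisfy x ≡ 13 and x ≡ 70 modulo 2 simultaneously.
But 13 mod 2 = 1 while 70 mod 2 = 0, a contradiction.
So no integer satisfies both congruences.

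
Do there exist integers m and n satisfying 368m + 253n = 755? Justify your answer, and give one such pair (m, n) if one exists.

There are no such integers.

Both 368 and 253 are divisible by gcd(368, 253) = 23, hence so is any combination 368m + 253n.
But 755 = 23·32 + 19, so 23 ∤ 755.
So the equation is unsolvable over ℤ.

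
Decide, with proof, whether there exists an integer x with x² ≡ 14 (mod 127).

127 is prime, so by Euler's criterion 14 is a square mod 127 iff 14^((127−1)/2) = 14^63 ≡ 1 (mod 127).
Squaring successively (mod 127): 14^2 = 196 ≡ 69; 14^4 ≡ 69² = 4761 ≡ 62; 14^8 ≡ 62² = 3844 ≡ 34; 14^16 ≡ 34² = 1156 ≡ 13; 14^32 ≡ 13² = 169 ≡ 42.
Since 63 = 32 + 16 + 8 + 4 + 2 + 1, 14^63 ≡ 42 · 13 · 34 · 62 · 69 · 14; multiplying out mod 127: 42·13 = 546 ≡ 38, then 38·34 = 1292 ≡ 22, then 22·62 = 1364 ≡ 94, then 94·69 = 6486 ≡ 9, then 9·14 = 126 ≡ 126. Thus 14^63 ≡ 126 ≡ −1 (mod 127).
The value −1 means 14 is a non-residue modulo 127, so x² ≡ 14 (mod 127) is impossible.

No such integer exists.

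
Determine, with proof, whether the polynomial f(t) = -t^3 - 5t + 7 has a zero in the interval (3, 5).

Evaluate at the endpoints: f(3) = -35, f(5) = -143 — same sign (negative).
f'(t) = -3t^2 - 5 has discriminant 0² − 4·(-3)·(-5) = -60 < 0, so f' has no real roots and is negative for every real t.
Hence f is strictly decreasing on ℝ, and in particular on [3, 5]. A strictly monotone function with same-sign endpoint values stays negative on the whole interval, so f has no zero in (3, 5).

No such root exists.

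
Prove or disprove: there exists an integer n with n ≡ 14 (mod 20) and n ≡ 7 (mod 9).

Since 20 and 9 share no common factor, CRT says the pair of congruences has a solution (unique mod 180).
Any solution of the first congruence is n = 14 + 20t; substituting into the second, 20t ≡ 7 − 14 ≡ 2 (mod 9).
20 ≡ 2 (mod 9), so this reads 2t ≡ 2 (mod 9). Invert 2 mod 9 by the Euclidean algorithm: 9 = 4·2 + 1, 2 = 2·1 + 0; back-substituting, 1 = 9 − 4·2. Hence 2·(-4) ≡ 1, so 2⁻¹ ≡ -4 ≡ 5 (mod 9).
Multiplying by 5: t ≡ 5·2 = 10 ≡ 1 (mod 9).
With t = 1: n = 14 + 20·1 = 34.
Check: 34 mod 20 = 14, 34 mod 9 = 7. ✓

n = 34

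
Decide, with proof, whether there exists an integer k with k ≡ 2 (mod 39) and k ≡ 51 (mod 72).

gcd(39, 72) = 3. If k ≡ 2 (mod 39) and k ≡ 51 (mod 72), then k ≡ 2 (mod 3) and k ≡ 51 (mod 3).
However 2 ≡ 2 and 51 ≡ 0 (mod 3), and 2 ≠ 0.
So no integer satisfies both congruences.

No such integer exists.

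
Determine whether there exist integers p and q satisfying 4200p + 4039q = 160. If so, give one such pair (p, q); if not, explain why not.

No, no such integers exist.

Both 4200 and 4039 are divisible by gcd(4200, 4039) = 7, hence so is any combination 4200p + 4039q.
But 160 = 7·22 + 6, so 7 ∤ 160.
Hence no integers p, q satisfy the equation.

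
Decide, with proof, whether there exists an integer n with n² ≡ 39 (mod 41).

n = 30

n = 30 works: 30² = 900, and 900 − 39 = 861 = 21·41.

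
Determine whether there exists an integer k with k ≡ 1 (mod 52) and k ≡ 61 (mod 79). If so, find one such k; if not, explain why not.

Since 52 and 79 share no common factor, CRT says the pair of congruences has a solution (unique mod 4108).
Write k = 1 + 52t and require 1 + 52t ≡ 61 (mod 79), i.e. 52t ≡ 60 (mod 79).
Note 52·38 = 1976 ≡ 1 (mod 79) (as 1976 − 1 = 25·79), so 52⁻¹ ≡ 38.
Multiplying by 38: t ≡ 38·60 = 2280 ≡ 68 (mod 79).
With t = 68: k = 1 + 52·68 = 3537.
Check: 3537 mod 52 = 1, 3537 mod 79 = 61. ✓

k = 3537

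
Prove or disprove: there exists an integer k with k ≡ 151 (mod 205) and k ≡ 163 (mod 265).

There is no such integer.

Both moduli are multiples of 5 = gcd(205, 265), so any solution would satisfy k ≡ 151 and k ≡ 163 modulo 5 simultaneously.
But 151 mod 5 = 1 while 163 mod 5 = 3, a contradiction.
Therefore no such k exists.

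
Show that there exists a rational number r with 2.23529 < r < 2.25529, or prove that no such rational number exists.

Scale by 4: the interval becomes (8.94116, 9.02116), which contains the integer 9.
So r = 9/4 works: it is a ratio of integers, and dividing 4·2.23529 < 9 < 4·2.25529 through by 4 gives 2.23529 < 9/4 < 2.25529.

r = 9/4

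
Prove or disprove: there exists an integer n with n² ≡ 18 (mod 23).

Take n = 15. Then 15² = 225 = 9·23 + 18, so 15² ≡ 18 (mod 23).

n = 15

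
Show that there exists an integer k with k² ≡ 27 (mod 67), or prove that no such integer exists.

No such integer exists.

67 is prime, so by Euler's criterion 27 is a square mod 67 iff 27^((67−1)/2) = 27^33 ≡ 1 (mod 67).
Repeated squaring mod 67: 27^2 = 729 ≡ 59; 27^4 ≡ 59² = 3481 ≡ 64; 27^8 ≡ 64² = 4096 ≡ 9; 27^16 ≡ 9² = 81 ≡ 14; 27^32 ≡ 14² = 196 ≡ 62.
Since 33 = 32 + 1, 27^33 ≡ 62 · 27; multiplying out mod 67: 62·27 = 1674 ≡ 66. Thus 27^33 ≡ 66 ≡ −1 (mod 67).
By Euler's criterion 27 is a quadratic non-residue mod 67: no k satisfies k² ≡ 27 (mod 67).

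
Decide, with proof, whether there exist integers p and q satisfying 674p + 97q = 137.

p = 89, q = -617

Since gcd(674, 97) = 1, every integer is an integer combination of 674 and 97.
Run the Euclidean algorithm on 674 and 97: 674 = 6·97 + 92, 97 = 1·92 + 5, 92 = 18·5 + 2, 5 = 2·2 + 1, 2 = 2·1 + 0.
Back-substituting, 1 = 5 − 2·2 = 5 − 2·(92 − 18·5) = −2·92 + 37·5 = −2·92 + 37·(97 − 1·92) = 37·97 − 39·92 = 37·97 − 39·(674 − 6·97) = −39·674 + 271·97; that is, 674·(-39) + 97·271 = 1.
Times 137: 674·(-5343) + 97·37127 = 137, so (-5343, 37127) solves it.
The general solution is p = -5343 + 97k, q = 37127 − 674k; taking k = 56 gives the smaller pair p = 89, q = -617.
Check: 674·89 + 97·(-617) = 59986 − 59849 = 137. ✓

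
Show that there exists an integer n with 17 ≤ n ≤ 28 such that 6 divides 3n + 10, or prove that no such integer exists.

There is no such integer n in that range.

For n = 17, 18, …, 28 the values of 3n + 10 modulo 6 are 1, 4, 1, 4, 1, 4, 1, 4, 1, 4, 1, 4 respectively.
Since 0 is absent from this list, 6 ∤ 3n + 10 for every n with 17 ≤ n ≤ 28.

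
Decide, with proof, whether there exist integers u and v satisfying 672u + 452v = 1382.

No, no such integers exist.

gcd(672, 452) = 4, so every integer of the form 672u + 452v is a multiple of 4.
But 1382 is not a multiple of 4 (it leaves remainder 2).
Hence no integers u, v satisfy the equation.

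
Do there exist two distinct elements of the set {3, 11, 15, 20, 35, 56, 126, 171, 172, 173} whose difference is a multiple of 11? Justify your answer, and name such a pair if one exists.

No such pair exists.

Residues mod 11: 3↦3, 11↦0, 15↦4, 20↦9, 35↦2, 56↦1, 126↦5, 171↦6, 172↦7, 173↦8.
All 10 residues are distinct, so no two elements differ by a multiple of 11.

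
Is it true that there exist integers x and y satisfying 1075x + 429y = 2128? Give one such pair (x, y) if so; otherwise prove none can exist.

Since gcd(1075, 429) = 1, every integer is an integer combination of 1075 and 429.
Dividing repeatedly: 1075 = 2·429 + 217, 429 = 1·217 + 212, 217 = 1·212 + 5, 212 = 42·5 + 2, 5 = 2·2 + 1, 2 = 2·1 + 0.
Back-substituting, 1 = 5 − 2·2 = 5 − 2·(212 − 42·5) = −2·212 + 85·5 = −2·212 + 85·(217 − 1·212) = 85·217 − 87·212 = 85·217 − 87·(429 − 1·217) = −87·429 + 172·217 = −87·429 + 172·(1075 − 2·429) = 172·1075 − 431·429; that is, 1075·172 + 429·(-431) = 1.
Scaling by 2128 gives the particular solution (x, y) = (366016, -917168).
Shifting by a multiple of (429, −1075) keeps it a solution: x = 366016 − 853·429 = 79, y = -917168 + 853·1075 = -193.
Indeed 1075·79 + 429·(-193) = 84925 − 82797 = 2128.

x = 79, y = -193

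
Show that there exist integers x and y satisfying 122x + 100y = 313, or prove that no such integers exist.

No such integers exist.

Any value of 122x + 100y is a multiple of gcd(122, 100) = 2.
But 313 is not a multiple of 2 (it leaves remainder 1).
So the equation is unsolvable over ℤ.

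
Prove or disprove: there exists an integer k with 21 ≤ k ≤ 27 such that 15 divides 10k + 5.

k = 22 works, since 10·22 + 5 = 225 = 15·15.

k = 22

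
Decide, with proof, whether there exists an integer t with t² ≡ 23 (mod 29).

Take t = 9. Then 9² = 81 = 2·29 + 23, so 9² ≡ 23 (mod 29).

t = 9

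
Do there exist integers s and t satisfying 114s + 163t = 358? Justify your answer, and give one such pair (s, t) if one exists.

114 and 163 are coprime, so 114s + 163t ranges over all of ℤ.
Dividing repeatedly: 163 = 1·114 + 49, 114 = 2·49 + 16, 49 = 3·16 + 1, 16 = 16·1 + 0.
Unwinding: 1 = 49 − 3·16 = 49 − 3·(114 − 2·49) = −3·114 + 7·49 = −3·114 + 7·(163 − 1·114) = 7·163 − 10·114, i.e. 114·(-10) + 163·7 = 1.
Multiplying through by 358: s = (-10)·358 = -3580, t = 7·358 = 2506 is a solution.
Shifting by a multiple of (163, −114) keeps it a solution: s = -3580 + 22·163 = 6, t = 2506 − 22·114 = -2.
Check: 114·6 + 163·(-2) = 684 − 326 = 358. ✓

s = 6, t = -2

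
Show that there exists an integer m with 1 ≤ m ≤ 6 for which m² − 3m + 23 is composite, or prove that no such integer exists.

At m = 2: 2² − 3·2 + 23 = 21 = 3·7, which is composite.

m = 2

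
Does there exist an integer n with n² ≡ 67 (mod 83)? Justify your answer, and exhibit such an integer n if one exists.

Apply Euler's criterion with the prime 83: 67 is a quadratic residue iff 67^41 ≡ 1 (mod 83), and a non-residue iff it is ≡ −1.
Repeated squaring mod 83: 67^2 = 4489 ≡ 7; 67^4 ≡ 7² = 49 ≡ 49; 67^8 ≡ 49² = 2401 ≡ 77; 67^16 ≡ 77² = 5929 ≡ 36; 67^32 ≡ 36² = 1296 ≡ 51.
Since 41 = 32 + 8 + 1, 67^41 ≡ 51 · 77 · 67; multiplying out mod 83: 51·77 = 3927 ≡ 26, then 26·67 = 1742 ≡ 82. Thus 67^41 ≡ 82 ≡ −1 (mod 83).
The value −1 means 67 is a non-residue modulo 83, so n² ≡ 67 (mod 83) is impossible.

There is no such integer.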